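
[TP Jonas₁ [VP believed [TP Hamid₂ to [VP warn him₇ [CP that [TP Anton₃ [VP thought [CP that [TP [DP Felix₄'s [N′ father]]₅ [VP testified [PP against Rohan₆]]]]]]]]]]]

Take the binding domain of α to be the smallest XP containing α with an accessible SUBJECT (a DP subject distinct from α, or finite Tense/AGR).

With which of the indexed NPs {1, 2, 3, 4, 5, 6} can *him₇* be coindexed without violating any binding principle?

*him* is a pronoun, so Principle B applies: it must be free in its binding domain.
Binding domain of *him₇*: the embedded TP, whose subject is Hamid₂.
*Jonas₁* c-commands the pronoun but from outside its binding domain, and is not c-commanded by it → coindexation permitted.
*Hamid₂* c-commands the pronoun within its binding domain → coindexation would violate Principle B.
*Anton₃*: the pronoun c-commands this R-expression → coindexation would violate Principle C on *Anton₃*.
*Felix₄*: the pronoun c-commands this R-expression → coindexation would violate Principle C on *Felix₄*.
*[Felix₄'s father]₅*: the pronoun c-commands this R-expression → coindexation would violate Principle C on *[Felix₄'s father]₅*.
*Rohan₆*: the pronoun c-commands this R-expression → coindexation would violate Principle C on *Rohan₆*.

{1}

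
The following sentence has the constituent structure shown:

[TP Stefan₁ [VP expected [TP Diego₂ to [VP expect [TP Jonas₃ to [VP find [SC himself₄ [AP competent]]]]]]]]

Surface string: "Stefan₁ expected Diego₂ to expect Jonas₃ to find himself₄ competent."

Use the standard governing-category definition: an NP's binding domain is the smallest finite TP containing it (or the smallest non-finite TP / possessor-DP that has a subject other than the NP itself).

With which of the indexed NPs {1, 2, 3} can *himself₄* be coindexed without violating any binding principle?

*himself* is an anaphor, so Principle A applies: it must be bound in its binding domain.
Binding domain of *himself₄*: the embedded TP, whose subject is Jonas₃.
*Stefan₁* c-commands the anaphor but is outside its binding domain → cannot satisfy Principle A.
*Diego₂* c-commands the anaphor but is outside its binding domain → cannot satisfy Principle A.
*Jonas₃* c-commands the anaphor within its binding domain → licit binder.

{3}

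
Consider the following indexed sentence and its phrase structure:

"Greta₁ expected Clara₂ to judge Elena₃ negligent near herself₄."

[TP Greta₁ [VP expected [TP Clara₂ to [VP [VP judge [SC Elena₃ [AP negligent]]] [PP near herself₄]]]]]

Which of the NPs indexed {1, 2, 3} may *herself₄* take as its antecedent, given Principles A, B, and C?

*herself* is an anaphor, so Principle A applies: it must be bound in its binding domain.
Binding domain of *herself₄*: the embedded TP, whose subject is Clara₂.
*Greta₁* c-commands the anaphor but is outside its binding domain → cannot satisfy Principle A.
*Clara₂* c-commands the anaphor within its binding domain → licit binder.
*Elena₃* does not c-command the anaphor → cannot bind it.

{2}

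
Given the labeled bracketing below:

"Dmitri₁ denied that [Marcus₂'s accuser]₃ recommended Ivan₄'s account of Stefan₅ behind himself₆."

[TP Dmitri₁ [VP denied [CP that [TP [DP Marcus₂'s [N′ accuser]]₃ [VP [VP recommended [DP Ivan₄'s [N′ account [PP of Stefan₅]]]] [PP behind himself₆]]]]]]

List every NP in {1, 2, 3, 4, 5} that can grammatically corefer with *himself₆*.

*himself* is an anaphor, so Principle A applies: it must be bound in its binding domain.
Binding domain of *himself₆*: the embedded TP, whose subject is [Marcus₂'s accuser]₃.
*Dmitri₁* c-commands the anaphor but is outside its binding domain → cannot satisfy Principle A.
*Marcus₂* does not c-command the anaphor → cannot bind it.
*[Marcus₂'s accuser]₃* c-commands the anaphor within its binding domain → licit binder.
*Ivan₄* does not c-command the anaphor → cannot bind it.
*Stefan₅* does not c-command the anaphor → cannot bind it.

{3}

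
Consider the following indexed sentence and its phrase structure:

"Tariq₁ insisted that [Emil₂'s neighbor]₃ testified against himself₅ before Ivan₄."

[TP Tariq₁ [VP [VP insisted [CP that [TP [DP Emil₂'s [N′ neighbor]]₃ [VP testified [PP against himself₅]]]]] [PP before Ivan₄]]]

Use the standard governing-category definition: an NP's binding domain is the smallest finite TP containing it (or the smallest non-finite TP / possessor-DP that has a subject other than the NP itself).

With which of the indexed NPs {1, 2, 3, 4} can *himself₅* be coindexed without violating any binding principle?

{3}

*himself* is an anaphor, so Principle A applies: it must be bound in its binding domain.
Binding domain of *himself₅*: the embedded TP, whose subject is [Emil₂'s neighbor]₃.
*Tariq₁* c-commands the anaphor but is outside its binding domain → cannot satisfy Principle A.
*Emil₂* does not c-command the anaphor → cannot bind it.
*[Emil₂'s neighbor]₃* c-commands the anaphor within its binding domain → licit binder.
*Ivan₄* does not c-command the anaphor → cannot bind it.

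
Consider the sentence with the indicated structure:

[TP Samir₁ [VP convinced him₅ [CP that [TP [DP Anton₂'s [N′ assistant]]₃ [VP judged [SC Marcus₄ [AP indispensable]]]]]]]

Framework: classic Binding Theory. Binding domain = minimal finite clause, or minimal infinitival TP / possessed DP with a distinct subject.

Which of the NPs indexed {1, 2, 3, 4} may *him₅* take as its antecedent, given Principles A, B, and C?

none

*him* is a pronoun, so Principle B applies: it must be free in its binding domain.
Binding domain of *him₅*: the matrix TP, whose subject is Samir₁.
*Samir₁* c-commands the pronoun within its binding domain → coindexation would violate Principle B.
*Anton₂*: the pronoun c-commands this R-expression → coindexation would violate Principle C on *Anton₂*.
*[Anton₂'s assistant]₃*: the pronoun c-commands this R-expression → coindexation would violate Principle C on *[Anton₂'s assistant]₃*.
*Marcus₄*: the pronoun c-commands this R-expression → coindexation would violate Principle C on *Marcus₄*.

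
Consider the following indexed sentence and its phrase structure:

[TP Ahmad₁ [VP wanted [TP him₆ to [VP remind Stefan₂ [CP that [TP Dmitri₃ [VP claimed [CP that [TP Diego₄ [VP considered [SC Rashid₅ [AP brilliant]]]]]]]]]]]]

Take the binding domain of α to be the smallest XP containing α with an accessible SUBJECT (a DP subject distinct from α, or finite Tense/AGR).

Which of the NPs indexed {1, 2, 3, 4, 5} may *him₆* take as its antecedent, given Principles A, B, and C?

none

*him* is a pronoun, so Principle B applies: it must be free in its binding domain.
Binding domain of *him₆*: the matrix TP, whose subject is Ahmad₁.
*Ahmad₁* c-commands the pronoun within its binding domain → coindexation would violate Principle B.
*Stefan₂*: the pronoun c-commands this R-expression → coindexation would violate Principle C on *Stefan₂*.
*Dmitri₃*: the pronoun c-commands this R-expression → coindexation would violate Principle C on *Dmitri₃*.
*Diego₄*: the pronoun c-commands this R-expression → coindexation would violate Principle C on *Diego₄*.
*Rashid₅*: the pronoun c-commands this R-expression → coindexation would violate Principle C on *Rashid₅*.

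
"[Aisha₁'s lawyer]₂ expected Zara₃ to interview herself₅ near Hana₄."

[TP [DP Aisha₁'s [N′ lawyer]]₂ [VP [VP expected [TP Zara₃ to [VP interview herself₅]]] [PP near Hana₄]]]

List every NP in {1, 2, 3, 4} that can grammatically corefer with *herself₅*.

*herself* is an anaphor, so Principle A applies: it must be bound in its binding domain.
Binding domain of *herself₅*: the embedded TP, whose subject is Zara₃.
*Aisha₁* does not c-command the anaphor → cannot bind it.
*[Aisha₁'s lawyer]₂* c-commands the anaphor but is outside its binding domain → cannot satisfy Principle A.
*Zara₃* c-commands the anaphor within its binding domain → licit binder.
*Hana₄* does not c-command the anaphor → cannot bind it.

{3}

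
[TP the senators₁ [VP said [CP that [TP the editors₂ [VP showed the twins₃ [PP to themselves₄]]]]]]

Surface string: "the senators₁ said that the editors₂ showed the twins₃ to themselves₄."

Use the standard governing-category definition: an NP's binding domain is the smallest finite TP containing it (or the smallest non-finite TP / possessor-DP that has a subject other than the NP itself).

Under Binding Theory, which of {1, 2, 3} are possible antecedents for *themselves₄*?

{2, 3}

*themselves* is an anaphor, so Principle A applies: it must be bound in its binding domain.
Binding domain of *themselves₄*: the embedded TP, whose subject is the editors₂.
*the senators₁* c-commands the anaphor but is outside its binding domain → cannot satisfy Principle A.
*the editors₂* c-commands the anaphor within its binding domain → licit binder.
*the twins₃* c-commands the anaphor within its binding domain → licit binder.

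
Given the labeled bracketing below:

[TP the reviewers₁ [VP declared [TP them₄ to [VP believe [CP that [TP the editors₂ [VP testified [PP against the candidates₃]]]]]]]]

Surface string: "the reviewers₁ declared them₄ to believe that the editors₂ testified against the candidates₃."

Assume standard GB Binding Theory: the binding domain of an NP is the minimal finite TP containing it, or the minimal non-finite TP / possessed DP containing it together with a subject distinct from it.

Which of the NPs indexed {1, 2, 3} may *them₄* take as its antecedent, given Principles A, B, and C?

none

*them* is a pronoun, so Principle B applies: it must be free in its binding domain.
Binding domain of *them₄*: the matrix TP, whose subject is the reviewers₁.
*the reviewers₁* c-commands the pronoun within its binding domain → coindexation would violate Principle B.
*the editors₂*: the pronoun c-commands this R-expression → coindexation would violate Principle C on *the editors₂*.
*the candidates₃*: the pronoun c-commands this R-expression → coindexation would violate Principle C on *the candidates₃*.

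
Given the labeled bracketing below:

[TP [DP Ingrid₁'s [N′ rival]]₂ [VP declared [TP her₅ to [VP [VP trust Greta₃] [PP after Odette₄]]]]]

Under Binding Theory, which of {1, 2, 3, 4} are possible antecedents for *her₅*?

*her* is a pronoun, so Principle B applies: it must be free in its binding domain.
Binding domain of *her₅*: the matrix TP, whose subject is [Ingrid₁'s rival]₂.
*Ingrid₁* and the pronoun do not c-command one another → neither Principle B nor Principle C is at stake; coindexation permitted.
*[Ingrid₁'s rival]₂* c-commands the pronoun within its binding domain → coindexation would violate Principle B.
*Greta₃*: the pronoun c-commands this R-expression → coindexation would violate Principle C on *Greta₃*.
*Odette₄*: the pronoun c-commands this R-expression → coindexation would violate Principle C on *Odette₄*.

{1}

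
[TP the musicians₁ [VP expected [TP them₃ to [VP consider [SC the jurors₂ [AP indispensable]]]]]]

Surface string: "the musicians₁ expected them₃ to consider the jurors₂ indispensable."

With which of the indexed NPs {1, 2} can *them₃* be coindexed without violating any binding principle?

*them* is a pronoun, so Principle B applies: it must be free in its binding domain.
Binding domain of *them₃*: the matrix TP, whose subject is the musicians₁.
*the musicians₁* c-commands the pronoun within its binding domain → coindexation would violate Principle B.
*the jurors₂*: the pronoun c-commands this R-expression → coindexation would violate Principle C on *the jurors₂*.

none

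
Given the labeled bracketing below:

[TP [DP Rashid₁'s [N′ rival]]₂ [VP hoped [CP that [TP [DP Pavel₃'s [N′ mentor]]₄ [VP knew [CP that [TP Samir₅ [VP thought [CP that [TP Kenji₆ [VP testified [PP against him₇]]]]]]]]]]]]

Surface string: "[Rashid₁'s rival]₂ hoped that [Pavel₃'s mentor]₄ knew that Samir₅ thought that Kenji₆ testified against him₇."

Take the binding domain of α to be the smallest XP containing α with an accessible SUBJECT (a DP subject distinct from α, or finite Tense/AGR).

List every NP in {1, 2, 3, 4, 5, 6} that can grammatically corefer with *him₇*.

{1, 2, 3, 4, 5}

*him* is a pronoun, so Principle B applies: it must be free in its binding domain.
Binding domain of *him₇*: the embedded TP, whose subject is Kenji₆.
*Rashid₁* and the pronoun do not c-command one another → neither Principle B nor Principle C is at stake; coindexation permitted.
*[Rashid₁'s rival]₂* c-commands the pronoun but from outside its binding domain, and is not c-commanded by it → coindexation permitted.
*Pavel₃* and the pronoun do not c-command one another → neither Principle B nor Principle C is at stake; coindexation permitted.
*[Pavel₃'s mentor]₄* c-commands the pronoun but from outside its binding domain, and is not c-commanded by it → coindexation permitted.
*Samir₅* c-commands the pronoun but from outside its binding domain, and is not c-commanded by it → coindexation permitted.
*Kenji₆* c-commands the pronoun within its binding domain → coindexation would violate Principle B.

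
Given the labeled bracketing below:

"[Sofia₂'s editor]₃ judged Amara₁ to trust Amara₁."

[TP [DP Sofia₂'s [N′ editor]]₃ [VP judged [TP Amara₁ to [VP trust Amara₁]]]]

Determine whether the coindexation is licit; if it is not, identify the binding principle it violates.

Principle C

The two coindexed NPs are *Amara₁* (the lower occurrence) and *Amara₁* (the higher occurrence).
*Amara₁* (the lower occurrence) is an R-expression. Principle C requires it to be free everywhere.
*Amara₁* (the higher occurrence) c-commands it and carries the same index.
The R-expression is bound → Principle C violation.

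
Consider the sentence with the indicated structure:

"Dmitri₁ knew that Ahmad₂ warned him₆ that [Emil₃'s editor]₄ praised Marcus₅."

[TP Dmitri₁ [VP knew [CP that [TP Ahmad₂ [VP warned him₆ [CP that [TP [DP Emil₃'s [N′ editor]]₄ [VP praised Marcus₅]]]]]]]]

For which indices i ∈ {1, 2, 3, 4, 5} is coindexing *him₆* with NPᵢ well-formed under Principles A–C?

{1}

*him* is a pronoun, so Principle B applies: it must be free in its binding domain.
Binding domain of *him₆*: the embedded TP, whose subject is Ahmad₂.
*Dmitri₁* c-commands the pronoun but from outside its binding domain, and is not c-commanded by it → coindexation permitted.
*Ahmad₂* c-commands the pronoun within its binding domain → coindexation would violate Principle B.
*Emil₃*: the pronoun c-commands this R-expression → coindexation would violate Principle C on *Emil₃*.
*[Emil₃'s editor]₄*: the pronoun c-commands this R-expression → coindexation would violate Principle C on *[Emil₃'s editor]₄*.
*Marcus₅*: the pronoun c-commands this R-expression → coindexation would violate Principle C on *Marcus₅*.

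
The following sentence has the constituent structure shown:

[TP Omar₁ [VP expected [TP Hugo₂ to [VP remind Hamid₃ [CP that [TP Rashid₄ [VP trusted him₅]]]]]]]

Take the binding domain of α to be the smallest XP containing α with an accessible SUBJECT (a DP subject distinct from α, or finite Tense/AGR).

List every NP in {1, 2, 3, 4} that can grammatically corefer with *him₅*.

*him* is a pronoun, so Principle B applies: it must be free in its binding domain.
Binding domain of *him₅*: the embedded TP, whose subject is Rashid₄.
*Omar₁* c-commands the pronoun but from outside its binding domain, and is not c-commanded by it → coindexation permitted.
*Hugo₂* c-commands the pronoun but from outside its binding domain, and is not c-commanded by it → coindexation permitted.
*Hamid₃* c-commands the pronoun but from outside its binding domain, and is not c-commanded by it → coindexation permitted.
*Rashid₄* c-commands the pronoun within its binding domain → coindexation would violate Principle B.

{1, 2, 3}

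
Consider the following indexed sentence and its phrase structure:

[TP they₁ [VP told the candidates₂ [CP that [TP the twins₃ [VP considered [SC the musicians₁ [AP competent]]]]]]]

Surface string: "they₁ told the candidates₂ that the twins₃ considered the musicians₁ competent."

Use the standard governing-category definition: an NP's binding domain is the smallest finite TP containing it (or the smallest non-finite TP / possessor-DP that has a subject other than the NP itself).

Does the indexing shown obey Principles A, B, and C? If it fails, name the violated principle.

Principle C

The two coindexed NPs are *they₁* and *the musicians₁*.
*the musicians₁* is an R-expression. Principle C requires it to be free everywhere.
*they₁* c-commands it and carries the same index.
The R-expression is bound → Principle C violation.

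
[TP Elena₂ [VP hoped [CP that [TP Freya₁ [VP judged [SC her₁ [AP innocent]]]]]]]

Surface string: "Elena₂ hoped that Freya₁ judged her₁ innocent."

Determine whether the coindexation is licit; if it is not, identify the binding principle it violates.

Principle B

The two coindexed NPs are *Freya₁* and *her₁*.
*her₁* is a pronoun. Its binding domain is the embedded TP, whose subject is Freya₁.
*Freya₁* c-commands it within that domain and carries the same index.
The pronoun is locally bound → Principle B violation.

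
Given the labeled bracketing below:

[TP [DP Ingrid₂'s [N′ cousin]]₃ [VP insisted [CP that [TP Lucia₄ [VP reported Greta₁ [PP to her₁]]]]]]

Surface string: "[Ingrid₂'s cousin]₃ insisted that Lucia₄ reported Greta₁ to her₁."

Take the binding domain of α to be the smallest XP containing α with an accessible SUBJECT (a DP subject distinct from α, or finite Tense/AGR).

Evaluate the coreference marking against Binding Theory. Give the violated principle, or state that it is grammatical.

The two coindexed NPs are *Greta₁* and *her₁*.
*her₁* is a pronoun. Its binding domain is the embedded TP, whose subject is Lucia₄.
*Greta₁* c-commands it within that domain and carries the same index.
The pronoun is locally bound → Principle B violation.

Principle B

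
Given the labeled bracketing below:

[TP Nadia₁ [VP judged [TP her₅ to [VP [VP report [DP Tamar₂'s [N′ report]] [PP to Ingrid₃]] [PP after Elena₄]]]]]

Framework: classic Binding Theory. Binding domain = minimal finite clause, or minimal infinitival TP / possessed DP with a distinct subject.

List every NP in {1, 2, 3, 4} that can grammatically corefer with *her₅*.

none

*her* is a pronoun, so Principle B applies: it must be free in its binding domain.
Binding domain of *her₅*: the matrix TP, whose subject is Nadia₁.
*Nadia₁* c-commands the pronoun within its binding domain → coindexation would violate Principle B.
*Tamar₂*: the pronoun c-commands this R-expression → coindexation would violate Principle C on *Tamar₂*.
*Ingrid₃*: the pronoun c-commands this R-expression → coindexation would violate Principle C on *Ingrid₃*.
*Elena₄*: the pronoun c-commands this R-expression → coindexation would violate Principle C on *Elena₄*.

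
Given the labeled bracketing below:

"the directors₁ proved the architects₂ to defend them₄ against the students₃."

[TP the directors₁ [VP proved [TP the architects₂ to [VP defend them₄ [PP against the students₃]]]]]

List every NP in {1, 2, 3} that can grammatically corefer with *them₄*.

{1}

*them* is a pronoun, so Principle B applies: it must be free in its binding domain.
Binding domain of *them₄*: the embedded TP, whose subject is the architects₂.
*the directors₁* c-commands the pronoun but from outside its binding domain, and is not c-commanded by it → coindexation permitted.
*the architects₂* c-commands the pronoun within its binding domain → coindexation would violate Principle B.
*the students₃*: the pronoun c-commands this R-expression → coindexation would violate Principle C on *the students₃*.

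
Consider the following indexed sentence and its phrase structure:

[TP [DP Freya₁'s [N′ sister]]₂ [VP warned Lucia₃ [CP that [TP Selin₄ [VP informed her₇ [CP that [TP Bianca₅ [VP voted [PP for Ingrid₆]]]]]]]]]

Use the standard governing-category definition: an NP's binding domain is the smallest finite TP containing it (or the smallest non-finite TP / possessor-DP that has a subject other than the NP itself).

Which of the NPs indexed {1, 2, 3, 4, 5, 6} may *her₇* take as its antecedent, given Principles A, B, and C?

{1, 2, 3}

*her* is a pronoun, so Principle B applies: it must be free in its binding domain.
Binding domain of *her₇*: the embedded TP, whose subject is Selin₄.
*Freya₁* and the pronoun do not c-command one another → neither Principle B nor Principle C is at stake; coindexation permitted.
*[Freya₁'s sister]₂* c-commands the pronoun but from outside its binding domain, and is not c-commanded by it → coindexation permitted.
*Lucia₃* c-commands the pronoun but from outside its binding domain, and is not c-commanded by it → coindexation permitted.
*Selin₄* c-commands the pronoun within its binding domain → coindexation would violate Principle B.
*Bianca₅*: the pronoun c-commands this R-expression → coindexation would violate Principle C on *Bianca₅*.
*Ingrid₆*: the pronoun c-commands this R-expression → coindexation would violate Principle C on *Ingrid₆*.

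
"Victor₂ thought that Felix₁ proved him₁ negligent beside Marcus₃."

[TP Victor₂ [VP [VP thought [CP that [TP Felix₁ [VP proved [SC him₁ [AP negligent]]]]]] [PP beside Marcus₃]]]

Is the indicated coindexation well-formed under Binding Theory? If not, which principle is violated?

The two coindexed NPs are *Felix₁* and *him₁*.
*him₁* is a pronoun. Its binding domain is the embedded TP, whose subject is Felix₁.
*Felix₁* c-commands it within that domain and carries the same index.
The pronoun is locally bound → Principle B violation.

Principle B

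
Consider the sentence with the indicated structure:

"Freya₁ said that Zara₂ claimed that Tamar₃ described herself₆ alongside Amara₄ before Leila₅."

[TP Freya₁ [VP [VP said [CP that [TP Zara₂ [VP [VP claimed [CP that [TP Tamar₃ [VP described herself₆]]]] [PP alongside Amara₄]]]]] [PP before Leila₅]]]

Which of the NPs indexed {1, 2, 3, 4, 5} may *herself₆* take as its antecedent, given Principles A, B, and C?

{3}

*herself* is an anaphor, so Principle A applies: it must be bound in its binding domain.
Binding domain of *herself₆*: the embedded TP, whose subject is Tamar₃.
*Freya₁* c-commands the anaphor but is outside its binding domain → cannot satisfy Principle A.
*Zara₂* c-commands the anaphor but is outside its binding domain → cannot satisfy Principle A.
*Tamar₃* c-commands the anaphor within its binding domain → licit binder.
*Amara₄* does not c-command the anaphor → cannot bind it.
*Leila₅* does not c-command the anaphor → cannot bind it.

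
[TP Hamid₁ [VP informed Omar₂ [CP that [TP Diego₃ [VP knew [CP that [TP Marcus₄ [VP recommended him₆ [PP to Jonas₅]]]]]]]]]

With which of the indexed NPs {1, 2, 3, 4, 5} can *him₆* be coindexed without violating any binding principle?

{1, 2, 3}

*him* is a pronoun, so Principle B applies: it must be free in its binding domain.
Binding domain of *him₆*: the embedded TP, whose subject is Marcus₄.
*Hamid₁* c-commands the pronoun but from outside its binding domain, and is not c-commanded by it → coindexation permitted.
*Omar₂* c-commands the pronoun but from outside its binding domain, and is not c-commanded by it → coindexation permitted.
*Diego₃* c-commands the pronoun but from outside its binding domain, and is not c-commanded by it → coindexation permitted.
*Marcus₄* c-commands the pronoun within its binding domain → coindexation would violate Principle B.
*Jonas₅*: the pronoun c-commands this R-expression → coindexation would violate Principle C on *Jonas₅*.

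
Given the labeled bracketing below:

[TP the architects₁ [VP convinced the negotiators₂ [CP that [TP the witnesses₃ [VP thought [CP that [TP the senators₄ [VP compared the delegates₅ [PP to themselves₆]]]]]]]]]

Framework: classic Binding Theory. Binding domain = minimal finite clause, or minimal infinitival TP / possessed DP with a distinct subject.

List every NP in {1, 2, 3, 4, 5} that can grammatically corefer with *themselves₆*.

{4, 5}

*themselves* is an anaphor, so Principle A applies: it must be bound in its binding domain.
Binding domain of *themselves₆*: the embedded TP, whose subject is the senators₄.
*the architects₁* c-commands the anaphor but is outside its binding domain → cannot satisfy Principle A.
*the negotiators₂* c-commands the anaphor but is outside its binding domain → cannot satisfy Principle A.
*the witnesses₃* c-commands the anaphor but is outside its binding domain → cannot satisfy Principle A.
*the senators₄* c-commands the anaphor within its binding domain → licit binder.
*the delegates₅* c-commands the anaphor within its binding domain → licit binder.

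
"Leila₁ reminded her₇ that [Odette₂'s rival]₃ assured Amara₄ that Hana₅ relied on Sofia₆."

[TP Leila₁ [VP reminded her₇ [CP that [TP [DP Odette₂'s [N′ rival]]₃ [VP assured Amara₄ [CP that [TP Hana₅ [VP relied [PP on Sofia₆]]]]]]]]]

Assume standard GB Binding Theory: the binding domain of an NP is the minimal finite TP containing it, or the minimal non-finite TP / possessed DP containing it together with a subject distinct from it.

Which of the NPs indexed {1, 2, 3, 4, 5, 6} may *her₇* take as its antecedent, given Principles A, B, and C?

*her* is a pronoun, so Principle B applies: it must be free in its binding domain.
Binding domain of *her₇*: the matrix TP, whose subject is Leila₁.
*Leila₁* c-commands the pronoun within its binding domain → coindexation would violate Principle B.
*Odette₂*: the pronoun c-commands this R-expression → coindexation would violate Principle C on *Odette₂*.
*[Odette₂'s rival]₃*: the pronoun c-commands this R-expression → coindexation would violate Principle C on *[Odette₂'s rival]₃*.
*Amara₄*: the pronoun c-commands this R-expression → coindexation would violate Principle C on *Amara₄*.
*Hana₅*: the pronoun c-commands this R-expression → coindexation would violate Principle C on *Hana₅*.
*Sofia₆*: the pronoun c-commands this R-expression → coindexation would violate Principle C on *Sofia₆*.

none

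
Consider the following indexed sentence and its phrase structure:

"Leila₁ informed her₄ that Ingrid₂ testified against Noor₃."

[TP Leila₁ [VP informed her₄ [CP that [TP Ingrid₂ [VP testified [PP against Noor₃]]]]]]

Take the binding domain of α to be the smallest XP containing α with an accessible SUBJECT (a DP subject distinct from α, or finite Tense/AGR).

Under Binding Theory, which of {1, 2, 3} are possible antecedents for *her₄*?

*her* is a pronoun, so Principle B applies: it must be free in its binding domain.
Binding domain of *her₄*: the matrix TP, whose subject is Leila₁.
*Leila₁* c-commands the pronoun within its binding domain → coindexation would violate Principle B.
*Ingrid₂*: the pronoun c-commands this R-expression → coindexation would violate Principle C on *Ingrid₂*.
*Noor₃*: the pronoun c-commands this R-expression → coindexation would violate Principle C on *Noor₃*.

none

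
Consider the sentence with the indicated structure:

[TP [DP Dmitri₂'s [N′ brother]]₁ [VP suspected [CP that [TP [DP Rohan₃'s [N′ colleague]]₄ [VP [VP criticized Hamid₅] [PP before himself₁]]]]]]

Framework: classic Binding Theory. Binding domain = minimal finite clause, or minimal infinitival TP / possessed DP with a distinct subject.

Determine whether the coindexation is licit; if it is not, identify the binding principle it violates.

Principle A

The two coindexed NPs are *[Dmitri₂'s brother]₁* and *himself₁*.
*himself₁* is an anaphor. Principle A requires it to be bound within its binding domain — the embedded TP, whose subject is [Rohan₃'s colleague]₄.
Within that domain it is c-commanded by *[Rohan₃'s colleague]₄*, which does not share its index.
*[Dmitri₂'s brother]₁* does c-command the anaphor, but from outside its binding domain.
The anaphor is unbound in its domain → Principle A violation.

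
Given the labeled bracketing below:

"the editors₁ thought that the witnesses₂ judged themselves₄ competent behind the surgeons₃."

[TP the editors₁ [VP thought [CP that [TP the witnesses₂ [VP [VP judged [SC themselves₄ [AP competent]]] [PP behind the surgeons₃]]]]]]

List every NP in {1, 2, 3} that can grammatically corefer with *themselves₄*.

{2}

*themselves* is an anaphor, so Principle A applies: it must be bound in its binding domain.
Binding domain of *themselves₄*: the embedded TP, whose subject is the witnesses₂.
*the editors₁* c-commands the anaphor but is outside its binding domain → cannot satisfy Principle A.
*the witnesses₂* c-commands the anaphor within its binding domain → licit binder.
*the surgeons₃* does not c-command the anaphor → cannot bind it.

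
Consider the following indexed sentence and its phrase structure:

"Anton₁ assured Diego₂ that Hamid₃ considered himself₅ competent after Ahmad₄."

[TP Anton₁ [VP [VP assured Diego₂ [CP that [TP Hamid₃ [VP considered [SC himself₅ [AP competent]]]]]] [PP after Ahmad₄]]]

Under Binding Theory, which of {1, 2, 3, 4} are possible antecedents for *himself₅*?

{3}

*himself* is an anaphor, so Principle A applies: it must be bound in its binding domain.
Binding domain of *himself₅*: the embedded TP, whose subject is Hamid₃.
*Anton₁* c-commands the anaphor but is outside its binding domain → cannot satisfy Principle A.
*Diego₂* c-commands the anaphor but is outside its binding domain → cannot satisfy Principle A.
*Hamid₃* c-commands the anaphor within its binding domain → licit binder.
*Ahmad₄* does not c-command the anaphor → cannot bind it.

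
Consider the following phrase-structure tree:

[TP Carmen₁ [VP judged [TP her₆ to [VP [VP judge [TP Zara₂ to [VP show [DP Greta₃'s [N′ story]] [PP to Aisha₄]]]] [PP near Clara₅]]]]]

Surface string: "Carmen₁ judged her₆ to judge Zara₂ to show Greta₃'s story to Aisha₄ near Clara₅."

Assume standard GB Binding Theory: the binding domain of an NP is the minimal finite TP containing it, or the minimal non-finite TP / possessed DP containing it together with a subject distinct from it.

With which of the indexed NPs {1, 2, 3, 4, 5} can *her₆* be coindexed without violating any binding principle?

none

*her* is a pronoun, so Principle B applies: it must be free in its binding domain.
Binding domain of *her₆*: the matrix TP, whose subject is Carmen₁.
*Carmen₁* c-commands the pronoun within its binding domain → coindexation would violate Principle B.
*Zara₂*: the pronoun c-commands this R-expression → coindexation would violate Principle C on *Zara₂*.
*Greta₃*: the pronoun c-commands this R-expression → coindexation would violate Principle C on *Greta₃*.
*Aisha₄*: the pronoun c-commands this R-expression → coindexation would violate Principle C on *Aisha₄*.
*Clara₅*: the pronoun c-commands this R-expression → coindexation would violate Principle C on *Clara₅*.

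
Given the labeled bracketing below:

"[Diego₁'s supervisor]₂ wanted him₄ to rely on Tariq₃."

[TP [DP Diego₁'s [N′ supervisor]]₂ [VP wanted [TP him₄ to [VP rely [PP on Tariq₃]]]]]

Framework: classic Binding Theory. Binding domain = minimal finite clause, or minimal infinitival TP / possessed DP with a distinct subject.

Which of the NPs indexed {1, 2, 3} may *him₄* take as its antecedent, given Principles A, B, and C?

*him* is a pronoun, so Principle B applies: it must be free in its binding domain.
Binding domain of *him₄*: the matrix TP, whose subject is [Diego₁'s supervisor]₂.
*Diego₁* and the pronoun do not c-command one another → neither Principle B nor Principle C is at stake; coindexation permitted.
*[Diego₁'s supervisor]₂* c-commands the pronoun within its binding domain → coindexation would violate Principle B.
*Tariq₃*: the pronoun c-commands this R-expression → coindexation would violate Principle C on *Tariq₃*.

{1}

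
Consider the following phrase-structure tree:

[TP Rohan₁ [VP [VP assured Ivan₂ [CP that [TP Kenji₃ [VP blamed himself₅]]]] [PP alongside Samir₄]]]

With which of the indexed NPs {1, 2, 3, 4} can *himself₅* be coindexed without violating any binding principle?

*himself* is an anaphor, so Principle A applies: it must be bound in its binding domain.
Binding domain of *himself₅*: the embedded TP, whose subject is Kenji₃.
*Rohan₁* c-commands the anaphor but is outside its binding domain → cannot satisfy Principle A.
*Ivan₂* c-commands the anaphor but is outside its binding domain → cannot satisfy Principle A.
*Kenji₃* c-commands the anaphor within its binding domain → licit binder.
*Samir₄* does not c-command the anaphor → cannot bind it.

{3}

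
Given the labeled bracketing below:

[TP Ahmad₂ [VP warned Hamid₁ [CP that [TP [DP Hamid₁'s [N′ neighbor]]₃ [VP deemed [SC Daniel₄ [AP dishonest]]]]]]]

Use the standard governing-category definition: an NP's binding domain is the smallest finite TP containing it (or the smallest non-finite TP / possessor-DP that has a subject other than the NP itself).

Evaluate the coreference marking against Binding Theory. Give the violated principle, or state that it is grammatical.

The two coindexed NPs are *Hamid₁* (the lower occurrence) and *Hamid₁* (the higher occurrence).
*Hamid₁* (the lower occurrence) is an R-expression. Principle C requires it to be free everywhere.
*Hamid₁* (the higher occurrence) c-commands it and carries the same index.
The R-expression is bound → Principle C violation.

Principle C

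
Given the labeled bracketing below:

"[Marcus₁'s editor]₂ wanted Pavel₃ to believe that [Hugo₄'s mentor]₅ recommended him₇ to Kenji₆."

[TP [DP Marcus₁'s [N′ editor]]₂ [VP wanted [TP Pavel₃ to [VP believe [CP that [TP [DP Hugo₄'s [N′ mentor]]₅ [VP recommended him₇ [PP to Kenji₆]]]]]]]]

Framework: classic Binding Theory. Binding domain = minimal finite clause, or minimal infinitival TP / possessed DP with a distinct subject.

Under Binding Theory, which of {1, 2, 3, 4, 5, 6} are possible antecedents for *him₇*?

*him* is a pronoun, so Principle B applies: it must be free in its binding domain.
Binding domain of *him₇*: the embedded TP, whose subject is [Hugo₄'s mentor]₅.
*Marcus₁* and the pronoun do not c-command one another → neither Principle B nor Principle C is at stake; coindexation permitted.
*[Marcus₁'s editor]₂* c-commands the pronoun but from outside its binding domain, and is not c-commanded by it → coindexation permitted.
*Pavel₃* c-commands the pronoun but from outside its binding domain, and is not c-commanded by it → coindexation permitted.
*Hugo₄* and the pronoun do not c-command one another → neither Principle B nor Principle C is at stake; coindexation permitted.
*[Hugo₄'s mentor]₅* c-commands the pronoun within its binding domain → coindexation would violate Principle B.
*Kenji₆*: the pronoun c-commands this R-expression → coindexation would violate Principle C on *Kenji₆*.

{1, 2, 3, 4}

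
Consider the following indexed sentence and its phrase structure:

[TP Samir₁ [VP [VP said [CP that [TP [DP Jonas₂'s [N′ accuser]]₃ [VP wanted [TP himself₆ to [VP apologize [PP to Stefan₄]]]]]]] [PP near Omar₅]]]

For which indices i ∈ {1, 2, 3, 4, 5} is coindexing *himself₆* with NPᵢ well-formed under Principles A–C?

*himself* is an anaphor, so Principle A applies: it must be bound in its binding domain.
Binding domain of *himself₆*: the embedded TP, whose subject is [Jonas₂'s accuser]₃.
*Samir₁* c-commands the anaphor but is outside its binding domain → cannot satisfy Principle A.
*Jonas₂* does not c-command the anaphor → cannot bind it.
*[Jonas₂'s accuser]₃* c-commands the anaphor within its binding domain → licit binder.
*Stefan₄* does not c-command the anaphor → cannot bind it.
*Omar₅* does not c-command the anaphor → cannot bind it.

{3}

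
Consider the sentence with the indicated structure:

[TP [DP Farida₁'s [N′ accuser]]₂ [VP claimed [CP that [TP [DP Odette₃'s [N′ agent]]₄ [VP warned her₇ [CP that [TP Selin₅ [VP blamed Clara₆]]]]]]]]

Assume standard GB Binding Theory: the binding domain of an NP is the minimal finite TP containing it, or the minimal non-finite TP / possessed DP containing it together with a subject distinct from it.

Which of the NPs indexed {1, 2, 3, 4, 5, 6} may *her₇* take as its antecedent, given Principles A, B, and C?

*her* is a pronoun, so Principle B applies: it must be free in its binding domain.
Binding domain of *her₇*: the embedded TP, whose subject is [Odette₃'s agent]₄.
*Farida₁* and the pronoun do not c-command one another → neither Principle B nor Principle C is at stake; coindexation permitted.
*[Farida₁'s accuser]₂* c-commands the pronoun but from outside its binding domain, and is not c-commanded by it → coindexation permitted.
*Odette₃* and the pronoun do not c-command one another → neither Principle B nor Principle C is at stake; coindexation permitted.
*[Odette₃'s agent]₄* c-commands the pronoun within its binding domain → coindexation would violate Principle B.
*Selin₅*: the pronoun c-commands this R-expression → coindexation would violate Principle C on *Selin₅*.
*Clara₆*: the pronoun c-commands this R-expression → coindexation would violate Principle C on *Clara₆*.

{1, 2, 3}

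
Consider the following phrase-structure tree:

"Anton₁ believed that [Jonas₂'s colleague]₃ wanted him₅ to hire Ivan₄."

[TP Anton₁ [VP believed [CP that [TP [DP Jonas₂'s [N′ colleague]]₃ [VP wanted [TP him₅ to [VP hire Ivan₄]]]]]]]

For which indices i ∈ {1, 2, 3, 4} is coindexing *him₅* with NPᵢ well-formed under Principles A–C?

*him* is a pronoun, so Principle B applies: it must be free in its binding domain.
Binding domain of *him₅*: the embedded TP, whose subject is [Jonas₂'s colleague]₃.
*Anton₁* c-commands the pronoun but from outside its binding domain, and is not c-commanded by it → coindexation permitted.
*Jonas₂* and the pronoun do not c-command one another → neither Principle B nor Principle C is at stake; coindexation permitted.
*[Jonas₂'s colleague]₃* c-commands the pronoun within its binding domain → coindexation would violate Principle B.
*Ivan₄*: the pronoun c-commands this R-expression → coindexation would violate Principle C on *Ivan₄*.

{1, 2}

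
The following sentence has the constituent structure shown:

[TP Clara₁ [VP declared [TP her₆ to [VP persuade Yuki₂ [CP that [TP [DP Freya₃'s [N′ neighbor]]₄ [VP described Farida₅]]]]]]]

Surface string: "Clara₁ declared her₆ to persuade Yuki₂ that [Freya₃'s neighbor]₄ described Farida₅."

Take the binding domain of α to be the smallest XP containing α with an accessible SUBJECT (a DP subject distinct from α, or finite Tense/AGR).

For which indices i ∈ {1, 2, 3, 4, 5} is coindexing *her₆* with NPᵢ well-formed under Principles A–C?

*her* is a pronoun, so Principle B applies: it must be free in its binding domain.
Binding domain of *her₆*: the matrix TP, whose subject is Clara₁.
*Clara₁* c-commands the pronoun within its binding domain → coindexation would violate Principle B.
*Yuki₂*: the pronoun c-commands this R-expression → coindexation would violate Principle C on *Yuki₂*.
*Freya₃*: the pronoun c-commands this R-expression → coindexation would violate Principle C on *Freya₃*.
*[Freya₃'s neighbor]₄*: the pronoun c-commands this R-expression → coindexation would violate Principle C on *[Freya₃'s neighbor]₄*.
*Farida₅*: the pronoun c-commands this R-expression → coindexation would violate Principle C on *Farida₅*.

none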